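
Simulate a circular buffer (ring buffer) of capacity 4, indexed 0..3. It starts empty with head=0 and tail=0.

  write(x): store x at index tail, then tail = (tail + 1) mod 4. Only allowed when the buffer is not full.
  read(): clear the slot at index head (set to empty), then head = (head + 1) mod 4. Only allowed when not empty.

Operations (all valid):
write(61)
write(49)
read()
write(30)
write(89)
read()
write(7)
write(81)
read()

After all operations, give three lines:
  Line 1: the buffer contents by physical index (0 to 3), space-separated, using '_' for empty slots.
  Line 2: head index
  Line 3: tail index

Answer: 7 81 _ 89
3
2

Derivation:
write(61): buf=[61 _ _ _], head=0, tail=1, size=1
write(49): buf=[61 49 _ _], head=0, tail=2, size=2
read(): buf=[_ 49 _ _], head=1, tail=2, size=1
write(30): buf=[_ 49 30 _], head=1, tail=3, size=2
write(89): buf=[_ 49 30 89], head=1, tail=0, size=3
read(): buf=[_ _ 30 89], head=2, tail=0, size=2
write(7): buf=[7 _ 30 89], head=2, tail=1, size=3
write(81): buf=[7 81 30 89], head=2, tail=2, size=4
read(): buf=[7 81 _ 89], head=3, tail=2, size=3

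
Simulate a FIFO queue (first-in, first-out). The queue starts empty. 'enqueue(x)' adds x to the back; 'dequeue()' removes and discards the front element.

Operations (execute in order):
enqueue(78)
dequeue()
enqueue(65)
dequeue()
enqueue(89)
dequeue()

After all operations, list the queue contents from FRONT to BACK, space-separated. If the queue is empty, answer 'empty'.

enqueue(78): [78]
dequeue(): []
enqueue(65): [65]
dequeue(): []
enqueue(89): [89]
dequeue(): []

Answer: empty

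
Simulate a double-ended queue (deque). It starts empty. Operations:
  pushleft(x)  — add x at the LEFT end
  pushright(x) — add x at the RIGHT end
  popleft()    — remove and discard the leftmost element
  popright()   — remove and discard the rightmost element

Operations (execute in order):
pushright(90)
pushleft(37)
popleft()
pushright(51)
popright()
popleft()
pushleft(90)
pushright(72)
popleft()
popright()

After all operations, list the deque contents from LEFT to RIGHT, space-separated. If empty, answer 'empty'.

Answer: empty

Derivation:
pushright(90): [90]
pushleft(37): [37, 90]
popleft(): [90]
pushright(51): [90, 51]
popright(): [90]
popleft(): []
pushleft(90): [90]
pushright(72): [90, 72]
popleft(): [72]
popright(): []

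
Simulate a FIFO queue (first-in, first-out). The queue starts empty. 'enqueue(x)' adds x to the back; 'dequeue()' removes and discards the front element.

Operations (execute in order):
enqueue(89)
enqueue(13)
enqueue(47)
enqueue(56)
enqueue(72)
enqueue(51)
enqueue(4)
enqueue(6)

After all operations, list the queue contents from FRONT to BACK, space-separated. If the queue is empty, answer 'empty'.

enqueue(89): [89]
enqueue(13): [89, 13]
enqueue(47): [89, 13, 47]
enqueue(56): [89, 13, 47, 56]
enqueue(72): [89, 13, 47, 56, 72]
enqueue(51): [89, 13, 47, 56, 72, 51]
enqueue(4): [89, 13, 47, 56, 72, 51, 4]
enqueue(6): [89, 13, 47, 56, 72, 51, 4, 6]

Answer: 89 13 47 56 72 51 4 6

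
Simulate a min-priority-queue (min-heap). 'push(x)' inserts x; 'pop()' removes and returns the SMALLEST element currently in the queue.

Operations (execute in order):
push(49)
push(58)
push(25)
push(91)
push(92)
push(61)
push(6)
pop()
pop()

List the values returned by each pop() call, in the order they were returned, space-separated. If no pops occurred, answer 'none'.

Answer: 6 25

Derivation:
push(49): heap contents = [49]
push(58): heap contents = [49, 58]
push(25): heap contents = [25, 49, 58]
push(91): heap contents = [25, 49, 58, 91]
push(92): heap contents = [25, 49, 58, 91, 92]
push(61): heap contents = [25, 49, 58, 61, 91, 92]
push(6): heap contents = [6, 25, 49, 58, 61, 91, 92]
pop() → 6: heap contents = [25, 49, 58, 61, 91, 92]
pop() → 25: heap contents = [49, 58, 61, 91, 92]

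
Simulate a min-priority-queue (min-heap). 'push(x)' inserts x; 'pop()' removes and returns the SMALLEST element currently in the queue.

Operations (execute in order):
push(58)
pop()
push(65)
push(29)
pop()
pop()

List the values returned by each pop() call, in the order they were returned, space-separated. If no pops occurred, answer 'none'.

push(58): heap contents = [58]
pop() → 58: heap contents = []
push(65): heap contents = [65]
push(29): heap contents = [29, 65]
pop() → 29: heap contents = [65]
pop() → 65: heap contents = []

Answer: 58 29 65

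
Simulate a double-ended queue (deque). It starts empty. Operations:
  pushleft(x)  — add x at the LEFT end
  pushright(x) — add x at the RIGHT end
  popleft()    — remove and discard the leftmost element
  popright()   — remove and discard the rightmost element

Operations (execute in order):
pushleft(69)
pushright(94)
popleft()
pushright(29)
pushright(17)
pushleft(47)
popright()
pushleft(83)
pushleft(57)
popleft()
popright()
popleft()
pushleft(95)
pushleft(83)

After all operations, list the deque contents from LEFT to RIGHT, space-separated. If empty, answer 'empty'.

Answer: 83 95 47 94

Derivation:
pushleft(69): [69]
pushright(94): [69, 94]
popleft(): [94]
pushright(29): [94, 29]
pushright(17): [94, 29, 17]
pushleft(47): [47, 94, 29, 17]
popright(): [47, 94, 29]
pushleft(83): [83, 47, 94, 29]
pushleft(57): [57, 83, 47, 94, 29]
popleft(): [83, 47, 94, 29]
popright(): [83, 47, 94]
popleft(): [47, 94]
pushleft(95): [95, 47, 94]
pushleft(83): [83, 95, 47, 94]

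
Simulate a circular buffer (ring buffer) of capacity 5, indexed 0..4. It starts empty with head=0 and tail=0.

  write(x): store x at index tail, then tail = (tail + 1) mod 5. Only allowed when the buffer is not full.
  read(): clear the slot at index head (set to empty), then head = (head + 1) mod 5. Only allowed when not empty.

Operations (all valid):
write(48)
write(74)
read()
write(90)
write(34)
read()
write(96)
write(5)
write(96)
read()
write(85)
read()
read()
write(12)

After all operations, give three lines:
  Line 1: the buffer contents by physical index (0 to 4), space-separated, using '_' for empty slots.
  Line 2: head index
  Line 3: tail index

write(48): buf=[48 _ _ _ _], head=0, tail=1, size=1
write(74): buf=[48 74 _ _ _], head=0, tail=2, size=2
read(): buf=[_ 74 _ _ _], head=1, tail=2, size=1
write(90): buf=[_ 74 90 _ _], head=1, tail=3, size=2
write(34): buf=[_ 74 90 34 _], head=1, tail=4, size=3
read(): buf=[_ _ 90 34 _], head=2, tail=4, size=2
write(96): buf=[_ _ 90 34 96], head=2, tail=0, size=3
write(5): buf=[5 _ 90 34 96], head=2, tail=1, size=4
write(96): buf=[5 96 90 34 96], head=2, tail=2, size=5
read(): buf=[5 96 _ 34 96], head=3, tail=2, size=4
write(85): buf=[5 96 85 34 96], head=3, tail=3, size=5
read(): buf=[5 96 85 _ 96], head=4, tail=3, size=4
read(): buf=[5 96 85 _ _], head=0, tail=3, size=3
write(12): buf=[5 96 85 12 _], head=0, tail=4, size=4

Answer: 5 96 85 12 _
0
4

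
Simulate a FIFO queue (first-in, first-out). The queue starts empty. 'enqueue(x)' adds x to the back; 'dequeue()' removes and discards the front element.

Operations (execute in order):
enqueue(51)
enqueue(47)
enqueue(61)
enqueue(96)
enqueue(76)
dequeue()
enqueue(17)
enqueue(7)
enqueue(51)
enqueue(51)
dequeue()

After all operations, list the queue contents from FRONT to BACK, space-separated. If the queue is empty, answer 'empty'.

enqueue(51): [51]
enqueue(47): [51, 47]
enqueue(61): [51, 47, 61]
enqueue(96): [51, 47, 61, 96]
enqueue(76): [51, 47, 61, 96, 76]
dequeue(): [47, 61, 96, 76]
enqueue(17): [47, 61, 96, 76, 17]
enqueue(7): [47, 61, 96, 76, 17, 7]
enqueue(51): [47, 61, 96, 76, 17, 7, 51]
enqueue(51): [47, 61, 96, 76, 17, 7, 51, 51]
dequeue(): [61, 96, 76, 17, 7, 51, 51]

Answer: 61 96 76 17 7 51 51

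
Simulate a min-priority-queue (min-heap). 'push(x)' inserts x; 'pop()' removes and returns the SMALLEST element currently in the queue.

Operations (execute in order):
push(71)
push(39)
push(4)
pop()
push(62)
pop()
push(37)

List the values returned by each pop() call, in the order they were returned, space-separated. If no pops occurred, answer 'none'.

push(71): heap contents = [71]
push(39): heap contents = [39, 71]
push(4): heap contents = [4, 39, 71]
pop() → 4: heap contents = [39, 71]
push(62): heap contents = [39, 62, 71]
pop() → 39: heap contents = [62, 71]
push(37): heap contents = [37, 62, 71]

Answer: 4 39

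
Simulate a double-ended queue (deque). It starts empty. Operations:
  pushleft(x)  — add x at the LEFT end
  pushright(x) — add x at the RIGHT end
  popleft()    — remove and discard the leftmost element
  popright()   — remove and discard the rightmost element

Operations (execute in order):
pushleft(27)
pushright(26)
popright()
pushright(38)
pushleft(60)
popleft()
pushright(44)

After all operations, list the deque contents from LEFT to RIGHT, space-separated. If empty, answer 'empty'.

pushleft(27): [27]
pushright(26): [27, 26]
popright(): [27]
pushright(38): [27, 38]
pushleft(60): [60, 27, 38]
popleft(): [27, 38]
pushright(44): [27, 38, 44]

Answer: 27 38 44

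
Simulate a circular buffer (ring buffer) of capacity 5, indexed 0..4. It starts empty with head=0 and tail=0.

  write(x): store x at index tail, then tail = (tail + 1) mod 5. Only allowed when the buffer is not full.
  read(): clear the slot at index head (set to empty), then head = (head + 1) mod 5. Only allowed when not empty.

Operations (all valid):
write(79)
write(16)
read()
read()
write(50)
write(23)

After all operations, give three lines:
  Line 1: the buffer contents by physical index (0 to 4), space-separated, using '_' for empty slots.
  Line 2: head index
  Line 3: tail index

Answer: _ _ 50 23 _
2
4

Derivation:
write(79): buf=[79 _ _ _ _], head=0, tail=1, size=1
write(16): buf=[79 16 _ _ _], head=0, tail=2, size=2
read(): buf=[_ 16 _ _ _], head=1, tail=2, size=1
read(): buf=[_ _ _ _ _], head=2, tail=2, size=0
write(50): buf=[_ _ 50 _ _], head=2, tail=3, size=1
write(23): buf=[_ _ 50 23 _], head=2, tail=4, size=2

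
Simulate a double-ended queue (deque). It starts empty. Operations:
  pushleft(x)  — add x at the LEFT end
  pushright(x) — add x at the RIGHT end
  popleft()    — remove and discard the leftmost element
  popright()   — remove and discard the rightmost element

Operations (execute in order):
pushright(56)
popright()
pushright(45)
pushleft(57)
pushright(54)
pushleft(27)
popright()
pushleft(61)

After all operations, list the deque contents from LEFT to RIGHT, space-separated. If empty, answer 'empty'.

pushright(56): [56]
popright(): []
pushright(45): [45]
pushleft(57): [57, 45]
pushright(54): [57, 45, 54]
pushleft(27): [27, 57, 45, 54]
popright(): [27, 57, 45]
pushleft(61): [61, 27, 57, 45]

Answer: 61 27 57 45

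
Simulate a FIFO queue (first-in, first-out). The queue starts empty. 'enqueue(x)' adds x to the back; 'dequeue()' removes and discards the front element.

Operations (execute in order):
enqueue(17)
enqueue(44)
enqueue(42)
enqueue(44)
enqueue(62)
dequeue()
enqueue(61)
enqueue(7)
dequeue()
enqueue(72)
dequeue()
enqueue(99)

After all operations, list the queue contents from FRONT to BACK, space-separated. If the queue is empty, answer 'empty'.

enqueue(17): [17]
enqueue(44): [17, 44]
enqueue(42): [17, 44, 42]
enqueue(44): [17, 44, 42, 44]
enqueue(62): [17, 44, 42, 44, 62]
dequeue(): [44, 42, 44, 62]
enqueue(61): [44, 42, 44, 62, 61]
enqueue(7): [44, 42, 44, 62, 61, 7]
dequeue(): [42, 44, 62, 61, 7]
enqueue(72): [42, 44, 62, 61, 7, 72]
dequeue(): [44, 62, 61, 7, 72]
enqueue(99): [44, 62, 61, 7, 72, 99]

Answer: 44 62 61 7 72 99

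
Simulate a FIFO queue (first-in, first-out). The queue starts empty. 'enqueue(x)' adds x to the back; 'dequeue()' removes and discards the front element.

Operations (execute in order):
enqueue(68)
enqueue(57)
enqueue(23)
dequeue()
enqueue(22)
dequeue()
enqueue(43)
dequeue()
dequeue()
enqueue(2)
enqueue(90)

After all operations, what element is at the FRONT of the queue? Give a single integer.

Answer: 43

Derivation:
enqueue(68): queue = [68]
enqueue(57): queue = [68, 57]
enqueue(23): queue = [68, 57, 23]
dequeue(): queue = [57, 23]
enqueue(22): queue = [57, 23, 22]
dequeue(): queue = [23, 22]
enqueue(43): queue = [23, 22, 43]
dequeue(): queue = [22, 43]
dequeue(): queue = [43]
enqueue(2): queue = [43, 2]
enqueue(90): queue = [43, 2, 90]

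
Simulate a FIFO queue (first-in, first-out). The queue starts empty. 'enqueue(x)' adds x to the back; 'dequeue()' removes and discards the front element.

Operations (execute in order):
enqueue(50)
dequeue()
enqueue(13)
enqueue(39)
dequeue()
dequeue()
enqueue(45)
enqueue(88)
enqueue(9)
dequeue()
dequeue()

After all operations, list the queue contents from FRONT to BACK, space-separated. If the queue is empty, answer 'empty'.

Answer: 9

Derivation:
enqueue(50): [50]
dequeue(): []
enqueue(13): [13]
enqueue(39): [13, 39]
dequeue(): [39]
dequeue(): []
enqueue(45): [45]
enqueue(88): [45, 88]
enqueue(9): [45, 88, 9]
dequeue(): [88, 9]
dequeue(): [9]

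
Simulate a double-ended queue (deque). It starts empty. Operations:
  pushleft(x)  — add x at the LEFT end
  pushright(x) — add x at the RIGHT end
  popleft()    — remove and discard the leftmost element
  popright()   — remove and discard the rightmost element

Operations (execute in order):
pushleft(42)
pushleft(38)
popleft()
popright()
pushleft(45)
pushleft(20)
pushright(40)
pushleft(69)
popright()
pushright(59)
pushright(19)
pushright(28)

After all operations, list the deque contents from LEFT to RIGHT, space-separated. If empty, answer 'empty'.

Answer: 69 20 45 59 19 28

Derivation:
pushleft(42): [42]
pushleft(38): [38, 42]
popleft(): [42]
popright(): []
pushleft(45): [45]
pushleft(20): [20, 45]
pushright(40): [20, 45, 40]
pushleft(69): [69, 20, 45, 40]
popright(): [69, 20, 45]
pushright(59): [69, 20, 45, 59]
pushright(19): [69, 20, 45, 59, 19]
pushright(28): [69, 20, 45, 59, 19, 28]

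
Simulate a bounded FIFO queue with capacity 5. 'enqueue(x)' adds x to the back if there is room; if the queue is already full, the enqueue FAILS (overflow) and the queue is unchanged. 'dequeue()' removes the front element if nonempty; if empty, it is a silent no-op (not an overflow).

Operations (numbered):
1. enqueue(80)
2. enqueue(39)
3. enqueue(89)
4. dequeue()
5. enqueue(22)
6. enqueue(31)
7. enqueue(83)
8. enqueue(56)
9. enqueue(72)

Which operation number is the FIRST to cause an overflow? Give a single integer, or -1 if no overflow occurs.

1. enqueue(80): size=1
2. enqueue(39): size=2
3. enqueue(89): size=3
4. dequeue(): size=2
5. enqueue(22): size=3
6. enqueue(31): size=4
7. enqueue(83): size=5
8. enqueue(56): size=5=cap → OVERFLOW (fail)
9. enqueue(72): size=5=cap → OVERFLOW (fail)

Answer: 8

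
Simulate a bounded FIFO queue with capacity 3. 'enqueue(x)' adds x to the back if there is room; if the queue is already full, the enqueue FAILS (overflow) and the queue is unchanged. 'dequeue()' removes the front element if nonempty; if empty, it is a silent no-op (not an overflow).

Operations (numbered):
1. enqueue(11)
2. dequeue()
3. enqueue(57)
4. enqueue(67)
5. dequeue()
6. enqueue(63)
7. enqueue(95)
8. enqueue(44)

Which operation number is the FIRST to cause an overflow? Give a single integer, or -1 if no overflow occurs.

Answer: 8

Derivation:
1. enqueue(11): size=1
2. dequeue(): size=0
3. enqueue(57): size=1
4. enqueue(67): size=2
5. dequeue(): size=1
6. enqueue(63): size=2
7. enqueue(95): size=3
8. enqueue(44): size=3=cap → OVERFLOW (fail)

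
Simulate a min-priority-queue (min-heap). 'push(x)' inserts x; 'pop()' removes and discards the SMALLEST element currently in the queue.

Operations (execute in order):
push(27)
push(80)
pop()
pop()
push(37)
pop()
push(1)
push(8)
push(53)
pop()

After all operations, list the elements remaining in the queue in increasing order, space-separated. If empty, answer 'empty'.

Answer: 8 53

Derivation:
push(27): heap contents = [27]
push(80): heap contents = [27, 80]
pop() → 27: heap contents = [80]
pop() → 80: heap contents = []
push(37): heap contents = [37]
pop() → 37: heap contents = []
push(1): heap contents = [1]
push(8): heap contents = [1, 8]
push(53): heap contents = [1, 8, 53]
pop() → 1: heap contents = [8, 53]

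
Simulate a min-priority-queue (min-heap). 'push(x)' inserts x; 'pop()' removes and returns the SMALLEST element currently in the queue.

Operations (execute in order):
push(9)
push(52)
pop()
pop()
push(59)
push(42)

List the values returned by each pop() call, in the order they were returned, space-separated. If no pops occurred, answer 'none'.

push(9): heap contents = [9]
push(52): heap contents = [9, 52]
pop() → 9: heap contents = [52]
pop() → 52: heap contents = []
push(59): heap contents = [59]
push(42): heap contents = [42, 59]

Answer: 9 52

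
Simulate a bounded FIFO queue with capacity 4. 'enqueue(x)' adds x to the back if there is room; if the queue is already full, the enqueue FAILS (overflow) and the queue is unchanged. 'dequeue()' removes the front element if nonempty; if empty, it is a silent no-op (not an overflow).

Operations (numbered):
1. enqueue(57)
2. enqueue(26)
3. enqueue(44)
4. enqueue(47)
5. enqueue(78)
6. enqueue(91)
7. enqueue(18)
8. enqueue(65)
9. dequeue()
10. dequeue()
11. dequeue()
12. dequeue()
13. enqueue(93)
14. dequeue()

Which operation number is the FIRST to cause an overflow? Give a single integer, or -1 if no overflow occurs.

Answer: 5

Derivation:
1. enqueue(57): size=1
2. enqueue(26): size=2
3. enqueue(44): size=3
4. enqueue(47): size=4
5. enqueue(78): size=4=cap → OVERFLOW (fail)
6. enqueue(91): size=4=cap → OVERFLOW (fail)
7. enqueue(18): size=4=cap → OVERFLOW (fail)
8. enqueue(65): size=4=cap → OVERFLOW (fail)
9. dequeue(): size=3
10. dequeue(): size=2
11. dequeue(): size=1
12. dequeue(): size=0
13. enqueue(93): size=1
14. dequeue(): size=0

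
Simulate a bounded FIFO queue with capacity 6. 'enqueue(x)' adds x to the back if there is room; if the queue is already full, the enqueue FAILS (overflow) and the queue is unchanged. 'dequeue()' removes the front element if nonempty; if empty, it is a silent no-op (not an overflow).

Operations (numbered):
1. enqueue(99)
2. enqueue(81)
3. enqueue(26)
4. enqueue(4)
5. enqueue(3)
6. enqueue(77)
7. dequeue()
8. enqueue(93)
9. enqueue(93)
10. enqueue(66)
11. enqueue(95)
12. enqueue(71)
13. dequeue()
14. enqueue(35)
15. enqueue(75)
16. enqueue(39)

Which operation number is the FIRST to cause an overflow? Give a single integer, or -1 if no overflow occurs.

1. enqueue(99): size=1
2. enqueue(81): size=2
3. enqueue(26): size=3
4. enqueue(4): size=4
5. enqueue(3): size=5
6. enqueue(77): size=6
7. dequeue(): size=5
8. enqueue(93): size=6
9. enqueue(93): size=6=cap → OVERFLOW (fail)
10. enqueue(66): size=6=cap → OVERFLOW (fail)
11. enqueue(95): size=6=cap → OVERFLOW (fail)
12. enqueue(71): size=6=cap → OVERFLOW (fail)
13. dequeue(): size=5
14. enqueue(35): size=6
15. enqueue(75): size=6=cap → OVERFLOW (fail)
16. enqueue(39): size=6=cap → OVERFLOW (fail)

Answer: 9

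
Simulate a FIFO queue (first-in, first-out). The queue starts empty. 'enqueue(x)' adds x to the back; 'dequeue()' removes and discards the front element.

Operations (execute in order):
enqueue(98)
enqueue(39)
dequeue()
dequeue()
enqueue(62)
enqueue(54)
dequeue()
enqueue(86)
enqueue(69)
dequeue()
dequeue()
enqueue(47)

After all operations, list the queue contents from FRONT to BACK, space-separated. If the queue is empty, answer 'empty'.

Answer: 69 47

Derivation:
enqueue(98): [98]
enqueue(39): [98, 39]
dequeue(): [39]
dequeue(): []
enqueue(62): [62]
enqueue(54): [62, 54]
dequeue(): [54]
enqueue(86): [54, 86]
enqueue(69): [54, 86, 69]
dequeue(): [86, 69]
dequeue(): [69]
enqueue(47): [69, 47]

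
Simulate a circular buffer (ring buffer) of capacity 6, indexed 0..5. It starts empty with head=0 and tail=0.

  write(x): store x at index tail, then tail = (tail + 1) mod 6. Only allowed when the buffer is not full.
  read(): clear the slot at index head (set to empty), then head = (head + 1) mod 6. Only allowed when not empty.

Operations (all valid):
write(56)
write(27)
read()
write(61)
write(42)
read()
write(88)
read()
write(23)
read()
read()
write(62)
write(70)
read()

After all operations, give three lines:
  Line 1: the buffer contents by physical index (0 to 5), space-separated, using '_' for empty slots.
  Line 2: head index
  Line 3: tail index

Answer: 62 70 _ _ _ _
0
2

Derivation:
write(56): buf=[56 _ _ _ _ _], head=0, tail=1, size=1
write(27): buf=[56 27 _ _ _ _], head=0, tail=2, size=2
read(): buf=[_ 27 _ _ _ _], head=1, tail=2, size=1
write(61): buf=[_ 27 61 _ _ _], head=1, tail=3, size=2
write(42): buf=[_ 27 61 42 _ _], head=1, tail=4, size=3
read(): buf=[_ _ 61 42 _ _], head=2, tail=4, size=2
write(88): buf=[_ _ 61 42 88 _], head=2, tail=5, size=3
read(): buf=[_ _ _ 42 88 _], head=3, tail=5, size=2
write(23): buf=[_ _ _ 42 88 23], head=3, tail=0, size=3
read(): buf=[_ _ _ _ 88 23], head=4, tail=0, size=2
read(): buf=[_ _ _ _ _ 23], head=5, tail=0, size=1
write(62): buf=[62 _ _ _ _ 23], head=5, tail=1, size=2
write(70): buf=[62 70 _ _ _ 23], head=5, tail=2, size=3
read(): buf=[62 70 _ _ _ _], head=0, tail=2, size=2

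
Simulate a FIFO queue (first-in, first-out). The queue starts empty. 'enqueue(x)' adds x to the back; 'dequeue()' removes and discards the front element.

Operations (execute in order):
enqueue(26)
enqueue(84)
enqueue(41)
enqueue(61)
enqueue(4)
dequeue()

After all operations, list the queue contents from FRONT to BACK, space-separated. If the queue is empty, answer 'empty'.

Answer: 84 41 61 4

Derivation:
enqueue(26): [26]
enqueue(84): [26, 84]
enqueue(41): [26, 84, 41]
enqueue(61): [26, 84, 41, 61]
enqueue(4): [26, 84, 41, 61, 4]
dequeue(): [84, 41, 61, 4]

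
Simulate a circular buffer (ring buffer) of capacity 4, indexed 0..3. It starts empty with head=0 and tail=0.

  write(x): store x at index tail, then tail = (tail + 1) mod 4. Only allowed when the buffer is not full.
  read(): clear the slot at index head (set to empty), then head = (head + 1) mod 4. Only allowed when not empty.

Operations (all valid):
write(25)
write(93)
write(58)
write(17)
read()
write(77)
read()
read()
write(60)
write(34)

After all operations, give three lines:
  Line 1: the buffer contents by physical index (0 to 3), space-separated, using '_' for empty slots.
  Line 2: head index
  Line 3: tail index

write(25): buf=[25 _ _ _], head=0, tail=1, size=1
write(93): buf=[25 93 _ _], head=0, tail=2, size=2
write(58): buf=[25 93 58 _], head=0, tail=3, size=3
write(17): buf=[25 93 58 17], head=0, tail=0, size=4
read(): buf=[_ 93 58 17], head=1, tail=0, size=3
write(77): buf=[77 93 58 17], head=1, tail=1, size=4
read(): buf=[77 _ 58 17], head=2, tail=1, size=3
read(): buf=[77 _ _ 17], head=3, tail=1, size=2
write(60): buf=[77 60 _ 17], head=3, tail=2, size=3
write(34): buf=[77 60 34 17], head=3, tail=3, size=4

Answer: 77 60 34 17
3
3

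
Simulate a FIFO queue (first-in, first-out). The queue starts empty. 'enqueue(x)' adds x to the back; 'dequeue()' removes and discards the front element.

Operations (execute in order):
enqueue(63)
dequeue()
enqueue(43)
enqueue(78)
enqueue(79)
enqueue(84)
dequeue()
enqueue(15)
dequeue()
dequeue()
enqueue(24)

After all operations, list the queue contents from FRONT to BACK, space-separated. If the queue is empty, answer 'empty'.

Answer: 84 15 24

Derivation:
enqueue(63): [63]
dequeue(): []
enqueue(43): [43]
enqueue(78): [43, 78]
enqueue(79): [43, 78, 79]
enqueue(84): [43, 78, 79, 84]
dequeue(): [78, 79, 84]
enqueue(15): [78, 79, 84, 15]
dequeue(): [79, 84, 15]
dequeue(): [84, 15]
enqueue(24): [84, 15, 24]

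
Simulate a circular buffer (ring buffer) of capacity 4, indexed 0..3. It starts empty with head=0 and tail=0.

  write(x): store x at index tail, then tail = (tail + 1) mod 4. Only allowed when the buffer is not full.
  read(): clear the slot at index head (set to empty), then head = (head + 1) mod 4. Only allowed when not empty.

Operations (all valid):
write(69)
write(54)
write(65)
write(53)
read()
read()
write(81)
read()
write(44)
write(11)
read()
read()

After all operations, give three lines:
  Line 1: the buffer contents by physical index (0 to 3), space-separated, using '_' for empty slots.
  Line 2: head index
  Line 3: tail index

Answer: _ 44 11 _
1
3

Derivation:
write(69): buf=[69 _ _ _], head=0, tail=1, size=1
write(54): buf=[69 54 _ _], head=0, tail=2, size=2
write(65): buf=[69 54 65 _], head=0, tail=3, size=3
write(53): buf=[69 54 65 53], head=0, tail=0, size=4
read(): buf=[_ 54 65 53], head=1, tail=0, size=3
read(): buf=[_ _ 65 53], head=2, tail=0, size=2
write(81): buf=[81 _ 65 53], head=2, tail=1, size=3
read(): buf=[81 _ _ 53], head=3, tail=1, size=2
write(44): buf=[81 44 _ 53], head=3, tail=2, size=3
write(11): buf=[81 44 11 53], head=3, tail=3, size=4
read(): buf=[81 44 11 _], head=0, tail=3, size=3
read(): buf=[_ 44 11 _], head=1, tail=3, size=2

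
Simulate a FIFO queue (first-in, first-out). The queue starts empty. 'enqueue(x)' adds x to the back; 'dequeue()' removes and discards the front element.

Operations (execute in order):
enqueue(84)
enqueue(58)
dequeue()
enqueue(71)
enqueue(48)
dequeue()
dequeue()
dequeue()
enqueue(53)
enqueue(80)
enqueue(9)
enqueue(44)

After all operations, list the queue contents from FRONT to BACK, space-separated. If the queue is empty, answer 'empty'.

enqueue(84): [84]
enqueue(58): [84, 58]
dequeue(): [58]
enqueue(71): [58, 71]
enqueue(48): [58, 71, 48]
dequeue(): [71, 48]
dequeue(): [48]
dequeue(): []
enqueue(53): [53]
enqueue(80): [53, 80]
enqueue(9): [53, 80, 9]
enqueue(44): [53, 80, 9, 44]

Answer: 53 80 9 44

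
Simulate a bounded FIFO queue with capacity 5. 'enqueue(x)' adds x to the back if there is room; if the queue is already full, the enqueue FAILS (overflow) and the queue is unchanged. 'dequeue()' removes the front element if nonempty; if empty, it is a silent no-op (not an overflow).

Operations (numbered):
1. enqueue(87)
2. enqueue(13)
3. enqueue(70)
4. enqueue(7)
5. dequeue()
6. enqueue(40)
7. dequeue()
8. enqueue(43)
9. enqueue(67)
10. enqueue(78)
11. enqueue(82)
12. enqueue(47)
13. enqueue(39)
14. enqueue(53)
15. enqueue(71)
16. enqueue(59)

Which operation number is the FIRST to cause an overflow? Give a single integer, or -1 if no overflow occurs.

Answer: 10

Derivation:
1. enqueue(87): size=1
2. enqueue(13): size=2
3. enqueue(70): size=3
4. enqueue(7): size=4
5. dequeue(): size=3
6. enqueue(40): size=4
7. dequeue(): size=3
8. enqueue(43): size=4
9. enqueue(67): size=5
10. enqueue(78): size=5=cap → OVERFLOW (fail)
11. enqueue(82): size=5=cap → OVERFLOW (fail)
12. enqueue(47): size=5=cap → OVERFLOW (fail)
13. enqueue(39): size=5=cap → OVERFLOW (fail)
14. enqueue(53): size=5=cap → OVERFLOW (fail)
15. enqueue(71): size=5=cap → OVERFLOW (fail)
16. enqueue(59): size=5=cap → OVERFLOW (fail)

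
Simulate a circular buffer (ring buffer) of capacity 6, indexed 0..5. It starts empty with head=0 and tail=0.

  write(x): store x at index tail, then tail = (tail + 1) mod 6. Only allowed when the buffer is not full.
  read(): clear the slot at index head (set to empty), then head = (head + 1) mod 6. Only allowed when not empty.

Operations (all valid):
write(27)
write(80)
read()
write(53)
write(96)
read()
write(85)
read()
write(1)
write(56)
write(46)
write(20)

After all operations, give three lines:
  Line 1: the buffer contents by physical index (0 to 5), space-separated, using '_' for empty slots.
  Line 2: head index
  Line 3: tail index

Answer: 56 46 20 96 85 1
3
3

Derivation:
write(27): buf=[27 _ _ _ _ _], head=0, tail=1, size=1
write(80): buf=[27 80 _ _ _ _], head=0, tail=2, size=2
read(): buf=[_ 80 _ _ _ _], head=1, tail=2, size=1
write(53): buf=[_ 80 53 _ _ _], head=1, tail=3, size=2
write(96): buf=[_ 80 53 96 _ _], head=1, tail=4, size=3
read(): buf=[_ _ 53 96 _ _], head=2, tail=4, size=2
write(85): buf=[_ _ 53 96 85 _], head=2, tail=5, size=3
read(): buf=[_ _ _ 96 85 _], head=3, tail=5, size=2
write(1): buf=[_ _ _ 96 85 1], head=3, tail=0, size=3
write(56): buf=[56 _ _ 96 85 1], head=3, tail=1, size=4
write(46): buf=[56 46 _ 96 85 1], head=3, tail=2, size=5
write(20): buf=[56 46 20 96 85 1], head=3, tail=3, size=6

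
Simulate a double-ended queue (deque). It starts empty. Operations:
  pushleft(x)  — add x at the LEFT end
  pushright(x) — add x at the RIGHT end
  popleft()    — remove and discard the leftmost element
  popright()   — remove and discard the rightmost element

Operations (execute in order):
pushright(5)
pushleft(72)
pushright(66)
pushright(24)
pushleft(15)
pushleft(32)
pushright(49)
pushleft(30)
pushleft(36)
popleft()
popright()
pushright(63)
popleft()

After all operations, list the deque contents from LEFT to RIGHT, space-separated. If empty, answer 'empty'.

pushright(5): [5]
pushleft(72): [72, 5]
pushright(66): [72, 5, 66]
pushright(24): [72, 5, 66, 24]
pushleft(15): [15, 72, 5, 66, 24]
pushleft(32): [32, 15, 72, 5, 66, 24]
pushright(49): [32, 15, 72, 5, 66, 24, 49]
pushleft(30): [30, 32, 15, 72, 5, 66, 24, 49]
pushleft(36): [36, 30, 32, 15, 72, 5, 66, 24, 49]
popleft(): [30, 32, 15, 72, 5, 66, 24, 49]
popright(): [30, 32, 15, 72, 5, 66, 24]
pushright(63): [30, 32, 15, 72, 5, 66, 24, 63]
popleft(): [32, 15, 72, 5, 66, 24, 63]

Answer: 32 15 72 5 66 24 63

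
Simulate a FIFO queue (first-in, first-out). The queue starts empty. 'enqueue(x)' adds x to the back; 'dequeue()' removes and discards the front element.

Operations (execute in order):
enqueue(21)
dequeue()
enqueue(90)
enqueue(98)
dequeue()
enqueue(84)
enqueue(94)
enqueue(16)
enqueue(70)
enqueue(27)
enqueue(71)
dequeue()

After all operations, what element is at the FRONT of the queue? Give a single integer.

Answer: 84

Derivation:
enqueue(21): queue = [21]
dequeue(): queue = []
enqueue(90): queue = [90]
enqueue(98): queue = [90, 98]
dequeue(): queue = [98]
enqueue(84): queue = [98, 84]
enqueue(94): queue = [98, 84, 94]
enqueue(16): queue = [98, 84, 94, 16]
enqueue(70): queue = [98, 84, 94, 16, 70]
enqueue(27): queue = [98, 84, 94, 16, 70, 27]
enqueue(71): queue = [98, 84, 94, 16, 70, 27, 71]
dequeue(): queue = [84, 94, 16, 70, 27, 71]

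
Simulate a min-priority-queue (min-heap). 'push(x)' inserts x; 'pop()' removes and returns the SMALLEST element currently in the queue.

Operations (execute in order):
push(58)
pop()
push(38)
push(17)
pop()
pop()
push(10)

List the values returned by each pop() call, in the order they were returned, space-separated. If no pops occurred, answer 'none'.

Answer: 58 17 38

Derivation:
push(58): heap contents = [58]
pop() → 58: heap contents = []
push(38): heap contents = [38]
push(17): heap contents = [17, 38]
pop() → 17: heap contents = [38]
pop() → 38: heap contents = []
push(10): heap contents = [10]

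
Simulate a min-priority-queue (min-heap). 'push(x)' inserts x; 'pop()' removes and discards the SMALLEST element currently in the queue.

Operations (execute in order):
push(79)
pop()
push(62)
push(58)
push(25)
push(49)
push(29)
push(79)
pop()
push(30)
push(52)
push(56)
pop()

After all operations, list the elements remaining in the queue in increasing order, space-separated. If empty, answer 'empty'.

push(79): heap contents = [79]
pop() → 79: heap contents = []
push(62): heap contents = [62]
push(58): heap contents = [58, 62]
push(25): heap contents = [25, 58, 62]
push(49): heap contents = [25, 49, 58, 62]
push(29): heap contents = [25, 29, 49, 58, 62]
push(79): heap contents = [25, 29, 49, 58, 62, 79]
pop() → 25: heap contents = [29, 49, 58, 62, 79]
push(30): heap contents = [29, 30, 49, 58, 62, 79]
push(52): heap contents = [29, 30, 49, 52, 58, 62, 79]
push(56): heap contents = [29, 30, 49, 52, 56, 58, 62, 79]
pop() → 29: heap contents = [30, 49, 52, 56, 58, 62, 79]

Answer: 30 49 52 56 58 62 79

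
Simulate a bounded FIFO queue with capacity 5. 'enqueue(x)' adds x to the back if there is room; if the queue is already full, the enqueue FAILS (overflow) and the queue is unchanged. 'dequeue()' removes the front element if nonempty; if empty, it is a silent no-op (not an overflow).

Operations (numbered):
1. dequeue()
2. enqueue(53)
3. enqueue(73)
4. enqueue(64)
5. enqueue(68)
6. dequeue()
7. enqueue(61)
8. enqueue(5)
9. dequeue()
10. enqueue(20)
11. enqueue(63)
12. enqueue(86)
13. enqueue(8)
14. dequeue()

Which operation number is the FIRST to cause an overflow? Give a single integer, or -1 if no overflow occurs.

1. dequeue(): empty, no-op, size=0
2. enqueue(53): size=1
3. enqueue(73): size=2
4. enqueue(64): size=3
5. enqueue(68): size=4
6. dequeue(): size=3
7. enqueue(61): size=4
8. enqueue(5): size=5
9. dequeue(): size=4
10. enqueue(20): size=5
11. enqueue(63): size=5=cap → OVERFLOW (fail)
12. enqueue(86): size=5=cap → OVERFLOW (fail)
13. enqueue(8): size=5=cap → OVERFLOW (fail)
14. dequeue(): size=4

Answer: 11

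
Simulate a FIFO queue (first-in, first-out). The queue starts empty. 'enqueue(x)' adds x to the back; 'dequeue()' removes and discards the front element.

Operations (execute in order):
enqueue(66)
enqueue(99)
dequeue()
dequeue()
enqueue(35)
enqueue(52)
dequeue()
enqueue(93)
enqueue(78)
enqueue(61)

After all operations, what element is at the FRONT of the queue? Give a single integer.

Answer: 52

Derivation:
enqueue(66): queue = [66]
enqueue(99): queue = [66, 99]
dequeue(): queue = [99]
dequeue(): queue = []
enqueue(35): queue = [35]
enqueue(52): queue = [35, 52]
dequeue(): queue = [52]
enqueue(93): queue = [52, 93]
enqueue(78): queue = [52, 93, 78]
enqueue(61): queue = [52, 93, 78, 61]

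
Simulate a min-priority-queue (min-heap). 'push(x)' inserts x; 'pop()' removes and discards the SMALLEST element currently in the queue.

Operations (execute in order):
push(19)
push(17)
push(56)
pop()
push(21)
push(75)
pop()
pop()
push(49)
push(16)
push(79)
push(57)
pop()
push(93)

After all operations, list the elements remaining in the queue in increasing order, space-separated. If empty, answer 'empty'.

push(19): heap contents = [19]
push(17): heap contents = [17, 19]
push(56): heap contents = [17, 19, 56]
pop() → 17: heap contents = [19, 56]
push(21): heap contents = [19, 21, 56]
push(75): heap contents = [19, 21, 56, 75]
pop() → 19: heap contents = [21, 56, 75]
pop() → 21: heap contents = [56, 75]
push(49): heap contents = [49, 56, 75]
push(16): heap contents = [16, 49, 56, 75]
push(79): heap contents = [16, 49, 56, 75, 79]
push(57): heap contents = [16, 49, 56, 57, 75, 79]
pop() → 16: heap contents = [49, 56, 57, 75, 79]
push(93): heap contents = [49, 56, 57, 75, 79, 93]

Answer: 49 56 57 75 79 93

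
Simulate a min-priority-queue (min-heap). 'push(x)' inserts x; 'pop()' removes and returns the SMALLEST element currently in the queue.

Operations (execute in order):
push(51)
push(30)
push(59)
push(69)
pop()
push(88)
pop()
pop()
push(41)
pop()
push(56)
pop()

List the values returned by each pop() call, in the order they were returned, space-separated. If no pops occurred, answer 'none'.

push(51): heap contents = [51]
push(30): heap contents = [30, 51]
push(59): heap contents = [30, 51, 59]
push(69): heap contents = [30, 51, 59, 69]
pop() → 30: heap contents = [51, 59, 69]
push(88): heap contents = [51, 59, 69, 88]
pop() → 51: heap contents = [59, 69, 88]
pop() → 59: heap contents = [69, 88]
push(41): heap contents = [41, 69, 88]
pop() → 41: heap contents = [69, 88]
push(56): heap contents = [56, 69, 88]
pop() → 56: heap contents = [69, 88]

Answer: 30 51 59 41 56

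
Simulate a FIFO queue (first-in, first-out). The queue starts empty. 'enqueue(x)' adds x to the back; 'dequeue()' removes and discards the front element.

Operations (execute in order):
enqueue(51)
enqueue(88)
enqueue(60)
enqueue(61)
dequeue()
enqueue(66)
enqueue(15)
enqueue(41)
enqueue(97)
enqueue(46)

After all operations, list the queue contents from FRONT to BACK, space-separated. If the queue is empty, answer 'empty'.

enqueue(51): [51]
enqueue(88): [51, 88]
enqueue(60): [51, 88, 60]
enqueue(61): [51, 88, 60, 61]
dequeue(): [88, 60, 61]
enqueue(66): [88, 60, 61, 66]
enqueue(15): [88, 60, 61, 66, 15]
enqueue(41): [88, 60, 61, 66, 15, 41]
enqueue(97): [88, 60, 61, 66, 15, 41, 97]
enqueue(46): [88, 60, 61, 66, 15, 41, 97, 46]

Answer: 88 60 61 66 15 41 97 46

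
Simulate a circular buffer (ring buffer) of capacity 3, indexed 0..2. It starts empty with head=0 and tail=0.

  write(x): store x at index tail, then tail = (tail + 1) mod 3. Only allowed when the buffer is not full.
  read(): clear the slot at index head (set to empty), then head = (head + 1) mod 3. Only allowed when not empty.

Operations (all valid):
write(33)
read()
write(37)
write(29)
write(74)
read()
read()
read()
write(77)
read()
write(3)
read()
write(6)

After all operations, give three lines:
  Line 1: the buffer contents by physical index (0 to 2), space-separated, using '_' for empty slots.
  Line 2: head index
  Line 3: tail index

Answer: 6 _ _
0
1

Derivation:
write(33): buf=[33 _ _], head=0, tail=1, size=1
read(): buf=[_ _ _], head=1, tail=1, size=0
write(37): buf=[_ 37 _], head=1, tail=2, size=1
write(29): buf=[_ 37 29], head=1, tail=0, size=2
write(74): buf=[74 37 29], head=1, tail=1, size=3
read(): buf=[74 _ 29], head=2, tail=1, size=2
read(): buf=[74 _ _], head=0, tail=1, size=1
read(): buf=[_ _ _], head=1, tail=1, size=0
write(77): buf=[_ 77 _], head=1, tail=2, size=1
read(): buf=[_ _ _], head=2, tail=2, size=0
write(3): buf=[_ _ 3], head=2, tail=0, size=1
read(): buf=[_ _ _], head=0, tail=0, size=0
write(6): buf=[6 _ _], head=0, tail=1, size=1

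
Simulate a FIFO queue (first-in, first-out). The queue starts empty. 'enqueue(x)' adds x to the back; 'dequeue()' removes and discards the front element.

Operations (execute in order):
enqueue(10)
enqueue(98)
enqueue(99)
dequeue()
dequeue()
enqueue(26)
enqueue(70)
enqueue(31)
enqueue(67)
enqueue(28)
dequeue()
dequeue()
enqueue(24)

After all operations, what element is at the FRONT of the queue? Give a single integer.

Answer: 70

Derivation:
enqueue(10): queue = [10]
enqueue(98): queue = [10, 98]
enqueue(99): queue = [10, 98, 99]
dequeue(): queue = [98, 99]
dequeue(): queue = [99]
enqueue(26): queue = [99, 26]
enqueue(70): queue = [99, 26, 70]
enqueue(31): queue = [99, 26, 70, 31]
enqueue(67): queue = [99, 26, 70, 31, 67]
enqueue(28): queue = [99, 26, 70, 31, 67, 28]
dequeue(): queue = [26, 70, 31, 67, 28]
dequeue(): queue = [70, 31, 67, 28]
enqueue(24): queue = [70, 31, 67, 28, 24]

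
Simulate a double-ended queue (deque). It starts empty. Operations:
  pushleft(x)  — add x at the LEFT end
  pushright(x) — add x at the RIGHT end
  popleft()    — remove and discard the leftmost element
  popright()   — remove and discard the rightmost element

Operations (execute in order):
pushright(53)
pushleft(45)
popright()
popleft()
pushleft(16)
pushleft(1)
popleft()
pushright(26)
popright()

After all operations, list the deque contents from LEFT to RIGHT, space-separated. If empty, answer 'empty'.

pushright(53): [53]
pushleft(45): [45, 53]
popright(): [45]
popleft(): []
pushleft(16): [16]
pushleft(1): [1, 16]
popleft(): [16]
pushright(26): [16, 26]
popright(): [16]

Answer: 16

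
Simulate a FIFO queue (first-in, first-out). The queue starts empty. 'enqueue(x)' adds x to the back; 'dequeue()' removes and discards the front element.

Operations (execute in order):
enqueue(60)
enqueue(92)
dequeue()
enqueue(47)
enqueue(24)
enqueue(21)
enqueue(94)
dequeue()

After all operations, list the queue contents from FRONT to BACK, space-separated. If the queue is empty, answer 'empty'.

Answer: 47 24 21 94

Derivation:
enqueue(60): [60]
enqueue(92): [60, 92]
dequeue(): [92]
enqueue(47): [92, 47]
enqueue(24): [92, 47, 24]
enqueue(21): [92, 47, 24, 21]
enqueue(94): [92, 47, 24, 21, 94]
dequeue(): [47, 24, 21, 94]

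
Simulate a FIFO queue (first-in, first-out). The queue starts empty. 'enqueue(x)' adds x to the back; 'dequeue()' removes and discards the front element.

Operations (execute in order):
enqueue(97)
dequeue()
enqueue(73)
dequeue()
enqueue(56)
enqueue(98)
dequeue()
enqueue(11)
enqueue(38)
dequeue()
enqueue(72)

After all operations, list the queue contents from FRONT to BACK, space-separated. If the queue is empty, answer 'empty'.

enqueue(97): [97]
dequeue(): []
enqueue(73): [73]
dequeue(): []
enqueue(56): [56]
enqueue(98): [56, 98]
dequeue(): [98]
enqueue(11): [98, 11]
enqueue(38): [98, 11, 38]
dequeue(): [11, 38]
enqueue(72): [11, 38, 72]

Answer: 11 38 72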